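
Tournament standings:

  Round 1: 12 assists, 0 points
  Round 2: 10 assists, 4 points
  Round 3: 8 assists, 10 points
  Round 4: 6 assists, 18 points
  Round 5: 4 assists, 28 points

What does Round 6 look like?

Assists: −2 each step, so 12, 10, 8, 6, 4 → 2.
Points: differences are 4, 6, 8, … (increasing by 2 each time), so 0, 4, 10, 18, 28 → 40.
So the next line is 2 assists, 40 points.

2 assists, 40 points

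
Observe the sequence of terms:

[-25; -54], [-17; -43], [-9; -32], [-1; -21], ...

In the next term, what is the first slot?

7

For the first slot, +8 each step: -25, -17, -9, -1 → 7.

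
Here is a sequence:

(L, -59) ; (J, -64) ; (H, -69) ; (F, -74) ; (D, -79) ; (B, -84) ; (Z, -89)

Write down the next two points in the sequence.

(X, -94), (V, -99)

Letter: letters move back 2 places in the alphabet, wrapping A→Z, so L, J, H, F, D, B, Z → X → V.
For the second entry, −5 each step: -59, -64, -69, -74, -79, -84, -89 → -94 → -99.
Putting the parts together: (X, -94) and then (V, -99).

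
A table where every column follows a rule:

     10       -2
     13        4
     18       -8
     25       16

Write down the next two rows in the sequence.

First component: differences are 3, 5, 7, … (increasing by 2 each time), so 10, 13, 18, 25 → 34 → 45.
For the second component, ×(-2) each step: -2, 4, -8, 16 → -32 → 64.
Putting the parts together: 34  -32 and then 45  64.

34  -32; 45  64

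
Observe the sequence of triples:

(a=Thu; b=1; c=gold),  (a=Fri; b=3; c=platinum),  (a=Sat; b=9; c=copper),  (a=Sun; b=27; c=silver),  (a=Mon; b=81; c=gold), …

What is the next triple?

A: Thu, Fri, Sat, Sun, Mon → Tue (runs through the weekdays Mon→Sun).
B: ×3 each step; 1, 3, 9, 27, 81 → 243.
C: repeats gold → platinum → copper → silver, so gold, platinum, copper, silver, gold → platinum.
Putting it together: (a=Tue; b=243; c=platinum).

(a=Tue; b=243; c=platinum)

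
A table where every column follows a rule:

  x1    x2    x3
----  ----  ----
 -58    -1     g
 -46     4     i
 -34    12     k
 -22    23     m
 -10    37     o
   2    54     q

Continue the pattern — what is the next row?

14  74  s

Column x1: -58, -46, -34, -22, -10, 2 → 14 (+12 each step).
Column x2: differences are 5, 8, 11, … (increasing by 3 each time), so -1, 4, 12, 23, 37, 54 → 74.
Column x3 — letters move forward 2 places in the alphabet: g, i, k, m, o, q → s.
So the next row is 14  74  s.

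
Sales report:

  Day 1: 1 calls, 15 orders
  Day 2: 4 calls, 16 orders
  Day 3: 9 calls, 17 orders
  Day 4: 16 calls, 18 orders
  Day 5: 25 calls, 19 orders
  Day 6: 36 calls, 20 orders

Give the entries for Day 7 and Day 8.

Calls: 1, 4, 9, 16, 25, 36 → 49 → 64 (perfect squares: 1², 2², 3², …).
Orders — +1 each step: 15, 16, 17, 18, 19, 20 → 21 → 22.
So the next two lines are 49 calls, 21 orders and 64 calls, 22 orders.

49 calls, 21 orders; 64 calls, 22 orders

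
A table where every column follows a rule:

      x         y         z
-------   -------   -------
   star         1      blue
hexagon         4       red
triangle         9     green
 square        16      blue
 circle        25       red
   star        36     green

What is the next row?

Column x: star, hexagon, triangle, square, circle, star → hexagon (repeats star → hexagon → triangle → square → circle).
Column y goes 1, 4, 9, 16, 25, 36 → 49 (perfect squares: 1², 2², 3², …).
Column z goes blue, red, green, blue, red, green → blue (repeats blue → red → green).
So the next row is hexagon  49  blue.

hexagon  49  blue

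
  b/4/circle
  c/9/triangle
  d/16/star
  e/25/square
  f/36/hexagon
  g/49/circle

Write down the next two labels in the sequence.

Letter: letters move forward 1 place in the alphabet; b, c, d, e, f, g → h → i.
Second component goes 4, 9, 16, 25, 36, 49 → 64 → 81 (perfect squares: 2², 3², 4², …).
Shape: repeats circle → triangle → star → square → hexagon; circle, triangle, star, square, hexagon, circle → triangle → star.
Putting the parts together: h/64/triangle and then i/81/star.

h/64/triangle then i/81/star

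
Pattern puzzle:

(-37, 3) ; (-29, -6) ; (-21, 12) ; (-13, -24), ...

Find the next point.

(-5, 48)

First coordinate — +8 each step: -37, -29, -21, -13 → -5.
For the second coordinate, ×(-2) each step: 3, -6, 12, -24 → 48.
So the next point is (-5, 48).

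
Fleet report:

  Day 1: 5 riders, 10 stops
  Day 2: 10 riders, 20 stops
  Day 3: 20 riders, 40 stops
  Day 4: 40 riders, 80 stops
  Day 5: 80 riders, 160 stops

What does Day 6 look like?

Riders goes 5, 10, 20, 40, 80 → 160 (×2 each step).
Stops: always 2 × the riders, so 10, 20, 40, 80, 160 → 320.
Putting it together: 160 riders, 320 stops.

160 riders, 320 stops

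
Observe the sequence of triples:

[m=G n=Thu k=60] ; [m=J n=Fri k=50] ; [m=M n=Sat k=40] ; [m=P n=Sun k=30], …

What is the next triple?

M — letters move forward 3 places in the alphabet: G, J, M, P → S.
N — runs through the weekdays Mon→Sun: Thu, Fri, Sat, Sun → Mon.
K: 60, 50, 40, 30 → 20 (−10 each step).
So the next triple is [m=S n=Mon k=20].

[m=S n=Mon k=20]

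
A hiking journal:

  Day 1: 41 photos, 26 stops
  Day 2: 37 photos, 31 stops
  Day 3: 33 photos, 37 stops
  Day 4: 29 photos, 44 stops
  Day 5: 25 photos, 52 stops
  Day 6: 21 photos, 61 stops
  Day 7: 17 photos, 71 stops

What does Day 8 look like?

13 photos, 82 stops

Photos goes 41, 37, 33, 29, 25, 21, 17 → 13 (−4 each step).
Stops — differences are 5, 6, 7, … (increasing by 1 each time): 26, 31, 37, 44, 52, 61, 71 → 82.
So the next row is 13 photos, 82 stops.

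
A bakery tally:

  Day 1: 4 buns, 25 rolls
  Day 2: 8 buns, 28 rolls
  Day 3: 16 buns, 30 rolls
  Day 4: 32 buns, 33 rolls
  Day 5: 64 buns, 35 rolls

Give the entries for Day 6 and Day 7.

128 buns, 38 rolls; 256 buns, 40 rolls

For the buns, ×2 each step: 4, 8, 16, 32, 64 → 128 → 256.
Rolls goes 25, 28, 30, 33, 35 → 38 → 40 (alternating steps +3, +2, +3, +2, …).
So the next two records are 128 buns, 38 rolls and 256 buns, 40 rolls.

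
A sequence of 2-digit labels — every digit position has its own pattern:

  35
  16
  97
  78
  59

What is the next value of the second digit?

First digit: −2 each step, mod 10; 3, 1, 9, 7, 5 → 3.
For the second digit, +1 each step, mod 10: 5, 6, 7, 8, 9 → 0.

0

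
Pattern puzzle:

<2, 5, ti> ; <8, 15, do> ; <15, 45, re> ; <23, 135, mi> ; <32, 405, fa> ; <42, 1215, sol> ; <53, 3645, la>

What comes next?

First entry: 2, 8, 15, 23, 32, 42, 53 → 65 (differences are 6, 7, 8, … (increasing by 1 each time)).
For the second entry, ×3 each step: 5, 15, 45, 135, 405, 1215, 3645 → 10935.
Note: runs through the solfège scale do→ti, so ti, do, re, mi, fa, sol, la → ti.
So the next tuple is <65, 10935, ti>.

<65, 10935, ti>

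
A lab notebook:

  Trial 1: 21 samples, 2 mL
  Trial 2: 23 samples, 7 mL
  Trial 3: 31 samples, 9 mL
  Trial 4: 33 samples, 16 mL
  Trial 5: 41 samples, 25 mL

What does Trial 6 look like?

Samples: alternating steps +2, +8, +2, +8, …, so 21, 23, 31, 33, 41 → 43.
ML: 2, 7, 9, 16, 25 → 41 (each term is the sum of the two before it).
So the next row is 43 samples, 41 mL.

43 samples, 41 mL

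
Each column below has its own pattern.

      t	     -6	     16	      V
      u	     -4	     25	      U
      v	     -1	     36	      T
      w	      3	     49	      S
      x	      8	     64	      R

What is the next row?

y  14  81  Q

First letter — letters move forward 1 place in the alphabet: t, u, v, w, x → y.
Second component goes -6, -4, -1, 3, 8 → 14 (differences are 2, 3, 4, … (increasing by 1 each time)).
Third component: perfect squares: 4², 5², 6², …; 16, 25, 36, 49, 64 → 81.
Second letter: letters move back 1 place in the alphabet, so V, U, T, S, R → Q.
Combining the parts gives y  14  81  Q.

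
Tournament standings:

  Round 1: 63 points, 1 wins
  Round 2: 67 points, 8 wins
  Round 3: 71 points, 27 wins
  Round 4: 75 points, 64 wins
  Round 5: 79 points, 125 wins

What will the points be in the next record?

Points: +4 each step, so 63, 67, 71, 75, 79 → 83.

83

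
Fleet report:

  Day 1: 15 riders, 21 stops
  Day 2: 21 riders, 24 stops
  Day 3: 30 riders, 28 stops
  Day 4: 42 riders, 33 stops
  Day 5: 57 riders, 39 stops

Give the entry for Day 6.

75 riders, 46 stops

Riders: differences are 6, 9, 12, … (increasing by 3 each time), so 15, 21, 30, 42, 57 → 75.
Stops: differences are 3, 4, 5, … (increasing by 1 each time); 21, 24, 28, 33, 39 → 46.
Combining the parts gives 75 riders, 46 stops.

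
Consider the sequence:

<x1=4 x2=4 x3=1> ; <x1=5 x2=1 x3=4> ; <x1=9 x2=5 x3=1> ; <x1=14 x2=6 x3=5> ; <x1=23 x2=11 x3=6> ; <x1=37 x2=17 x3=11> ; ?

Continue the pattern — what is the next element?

X1: each term is the sum of the two before it, so 4, 5, 9, 14, 23, 37 → 60.
X2 goes 4, 1, 5, 6, 11, 17 → 28 (each term is the sum of the two before it).
X3 goes 1, 4, 1, 5, 6, 11 → 17 (always the previous value of the x2).
Combining the parts gives <x1=60 x2=28 x3=17>.

<x1=60 x2=28 x3=17>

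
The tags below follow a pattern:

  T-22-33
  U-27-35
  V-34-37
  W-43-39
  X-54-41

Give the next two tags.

Y-67-43, Z-82-45

For the letter, letters move forward 1 place in the alphabet: T, U, V, W, X → Y → Z.
Second component: 22, 27, 34, 43, 54 → 67 → 82 (differences are 5, 7, 9, … (increasing by 2 each time)).
For the third component, +2 each step: 33, 35, 37, 39, 41 → 43 → 45.
Putting the parts together: Y-67-43 and then Z-82-45.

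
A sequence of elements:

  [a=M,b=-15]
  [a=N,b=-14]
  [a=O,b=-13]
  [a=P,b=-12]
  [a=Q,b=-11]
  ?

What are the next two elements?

[a=R,b=-10], [a=S,b=-9]

A — letters move forward 1 place in the alphabet: M, N, O, P, Q → R → S.
B goes -15, -14, -13, -12, -11 → -10 → -9 (+1 each step).
So the next two elements are [a=R,b=-10] and [a=S,b=-9].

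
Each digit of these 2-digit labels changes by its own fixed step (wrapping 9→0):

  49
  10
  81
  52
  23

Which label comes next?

First digit goes 4, 1, 8, 5, 2 → 9 (−3 each step, mod 10).
Second digit goes 9, 0, 1, 2, 3 → 4 (+1 each step, mod 10).
Putting it together: 94.

94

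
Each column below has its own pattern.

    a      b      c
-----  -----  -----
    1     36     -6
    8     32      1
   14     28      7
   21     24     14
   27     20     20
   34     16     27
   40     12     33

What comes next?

47  8  40

Column a: alternating steps +7, +6, +7, +6, …, so 1, 8, 14, 21, 27, 34, 40 → 47.
Column b — −4 each step: 36, 32, 28, 24, 20, 16, 12 → 8.
Column c — always 7 less than the column a: -6, 1, 7, 14, 20, 27, 33 → 40.
Putting it together: 47  8  40.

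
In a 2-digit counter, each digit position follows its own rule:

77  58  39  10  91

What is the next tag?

72

First digit goes 7, 5, 3, 1, 9 → 7 (−2 each step, mod 10).
Second digit: 7, 8, 9, 0, 1 → 2 (+1 each step, mod 10).
So the next tag is 72.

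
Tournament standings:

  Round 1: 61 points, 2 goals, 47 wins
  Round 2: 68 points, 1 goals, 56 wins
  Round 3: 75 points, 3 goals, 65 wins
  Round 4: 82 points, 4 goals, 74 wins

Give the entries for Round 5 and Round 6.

89 points, 7 goals, 83 wins; 96 points, 11 goals, 92 wins

Points — +7 each step: 61, 68, 75, 82 → 89 → 96.
Goals: each term is the sum of the two before it; 2, 1, 3, 4 → 7 → 11.
Wins — +9 each step: 47, 56, 65, 74 → 83 → 92.
Putting the parts together: 89 points, 7 goals, 83 wins and then 96 points, 11 goals, 92 wins.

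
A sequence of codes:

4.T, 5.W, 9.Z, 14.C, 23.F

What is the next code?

First component: each term is the sum of the two before it; 4, 5, 9, 14, 23 → 37.
Letter goes T, W, Z, C, F → I (letters move forward 3 places in the alphabet, wrapping Z→A).
So the next code is 37.I.

37.I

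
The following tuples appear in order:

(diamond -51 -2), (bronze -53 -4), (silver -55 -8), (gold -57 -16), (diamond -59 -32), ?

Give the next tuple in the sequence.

Rank: repeats diamond → bronze → silver → gold; diamond, bronze, silver, gold, diamond → bronze.
For the second coordinate, −2 each step: -51, -53, -55, -57, -59 → -61.
Third coordinate goes -2, -4, -8, -16, -32 → -64 (×2 each step).
Putting it together: (bronze -61 -64).

(bronze -61 -64)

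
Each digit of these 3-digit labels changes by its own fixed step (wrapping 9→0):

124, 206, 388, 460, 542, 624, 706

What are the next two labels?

For the first digit, +1 each step, mod 10: 1, 2, 3, 4, 5, 6, 7 → 8 → 9.
Second digit goes 2, 0, 8, 6, 4, 2, 0 → 8 → 6 (−2 each step, mod 10).
Third digit: +2 each step, mod 10; 4, 6, 8, 0, 2, 4, 6 → 8 → 0.
Putting the parts together: 888 and then 960.

888 then 960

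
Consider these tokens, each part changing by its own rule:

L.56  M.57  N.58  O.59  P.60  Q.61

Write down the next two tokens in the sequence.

R.62, S.63

Letter goes L, M, N, O, P, Q → R → S (letters move forward 1 place in the alphabet).
For the second component, +1 each step: 56, 57, 58, 59, 60, 61 → 62 → 63.
So the next two tokens are R.62 and S.63.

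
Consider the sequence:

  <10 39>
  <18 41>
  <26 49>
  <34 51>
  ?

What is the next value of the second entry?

59

Second entry: alternating steps +2, +8, +2, +8, …; 39, 41, 49, 51 → 59.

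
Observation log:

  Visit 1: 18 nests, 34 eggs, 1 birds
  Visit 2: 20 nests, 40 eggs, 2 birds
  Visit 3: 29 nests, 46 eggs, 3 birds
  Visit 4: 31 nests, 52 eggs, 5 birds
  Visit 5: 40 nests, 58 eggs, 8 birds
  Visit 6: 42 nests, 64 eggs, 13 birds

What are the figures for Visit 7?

For the nests, alternating steps +2, +9, +2, +9, …: 18, 20, 29, 31, 40, 42 → 51.
Eggs: +6 each step; 34, 40, 46, 52, 58, 64 → 70.
Birds: each term is the sum of the two before it; 1, 2, 3, 5, 8, 13 → 21.
So the next line is 51 nests, 70 eggs, 21 birds.

51 nests, 70 eggs, 21 birds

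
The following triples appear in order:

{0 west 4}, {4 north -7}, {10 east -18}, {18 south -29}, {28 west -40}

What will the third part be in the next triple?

Third part: −11 each step; 4, -7, -18, -29, -40 → -51.

-51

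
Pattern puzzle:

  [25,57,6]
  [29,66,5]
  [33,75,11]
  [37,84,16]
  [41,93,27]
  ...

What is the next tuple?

[45,102,43]

First value: +4 each step; 25, 29, 33, 37, 41 → 45.
Second value: +9 each step, so 57, 66, 75, 84, 93 → 102.
Third value: each term is the sum of the two before it; 6, 5, 11, 16, 27 → 43.
Putting it together: [45,102,43].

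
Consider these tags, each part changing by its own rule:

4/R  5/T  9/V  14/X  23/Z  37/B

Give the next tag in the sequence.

First component — each term is the sum of the two before it: 4, 5, 9, 14, 23, 37 → 60.
For the letter, letters move forward 2 places in the alphabet, wrapping Z→A: R, T, V, X, Z, B → D.
Putting it together: 60/D.

60/D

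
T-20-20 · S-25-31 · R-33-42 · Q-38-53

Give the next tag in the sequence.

P-46-64

Letter: letters move back 1 place in the alphabet, so T, S, R, Q → P.
Second component goes 20, 25, 33, 38 → 46 (alternating steps +5, +8, +5, +8, …).
Third component: +11 each step; 20, 31, 42, 53 → 64.
Putting it together: P-46-64.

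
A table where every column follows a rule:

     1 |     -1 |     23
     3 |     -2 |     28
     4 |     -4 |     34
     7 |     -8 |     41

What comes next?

11  -16  49

For the first component, each term is the sum of the two before it: 1, 3, 4, 7 → 11.
Second component: ×2 each step, so -1, -2, -4, -8 → -16.
Third component — differences are 5, 6, 7, … (increasing by 1 each time): 23, 28, 34, 41 → 49.
Putting it together: 11  -16  49.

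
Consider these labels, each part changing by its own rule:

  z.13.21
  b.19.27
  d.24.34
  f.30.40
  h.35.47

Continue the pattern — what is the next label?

j.41.53

Letter goes z, b, d, f, h → j (letters move forward 2 places in the alphabet, wrapping Z→A).
Second component — alternating steps +6, +5, +6, +5, …: 13, 19, 24, 30, 35 → 41.
Third component — alternating steps +6, +7, +6, +7, …: 21, 27, 34, 40, 47 → 53.
So the next label is j.41.53.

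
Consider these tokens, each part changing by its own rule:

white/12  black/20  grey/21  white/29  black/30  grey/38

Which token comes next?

Shade: repeats white → black → grey, so white, black, grey, white, black, grey → white.
Second component — alternating steps +8, +1, +8, +1, …: 12, 20, 21, 29, 30, 38 → 39.
So the next token is white/39.

white/39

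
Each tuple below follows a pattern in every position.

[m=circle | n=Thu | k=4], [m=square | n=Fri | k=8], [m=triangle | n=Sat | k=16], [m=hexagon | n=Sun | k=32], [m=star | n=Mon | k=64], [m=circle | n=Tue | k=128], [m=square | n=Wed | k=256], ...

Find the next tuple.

[m=triangle | n=Thu | k=512]

For the m, repeats circle → square → triangle → hexagon → star: circle, square, triangle, hexagon, star, circle, square → triangle.
N — runs through the weekdays Mon→Sun: Thu, Fri, Sat, Sun, Mon, Tue, Wed → Thu.
K — ×2 each step: 4, 8, 16, 32, 64, 128, 256 → 512.
Putting it together: [m=triangle | n=Thu | k=512].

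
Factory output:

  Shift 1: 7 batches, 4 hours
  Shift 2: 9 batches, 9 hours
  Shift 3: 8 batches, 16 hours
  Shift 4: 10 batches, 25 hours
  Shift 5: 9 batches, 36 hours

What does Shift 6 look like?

For the batches, alternating steps +2, −1, +2, −1, …: 7, 9, 8, 10, 9 → 11.
Hours goes 4, 9, 16, 25, 36 → 49 (perfect squares: 2², 3², 4², …).
Putting it together: 11 batches, 49 hours.

11 batches, 49 hours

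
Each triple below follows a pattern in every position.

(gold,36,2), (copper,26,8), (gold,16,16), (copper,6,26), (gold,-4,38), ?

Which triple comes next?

(copper,-14,52)

For the metal, alternates gold ↔ copper: gold, copper, gold, copper, gold → copper.
Second value: 36, 26, 16, 6, -4 → -14 (−10 each step).
Third value goes 2, 8, 16, 26, 38 → 52 (differences are 6, 8, 10, … (increasing by 2 each time)).
Combining the parts gives (copper,-14,52).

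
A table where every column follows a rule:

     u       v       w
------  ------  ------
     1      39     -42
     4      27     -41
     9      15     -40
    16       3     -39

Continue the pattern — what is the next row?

Column u: 1, 4, 9, 16 → 25 (perfect squares: 1², 2², 3², …).
Column v — −12 each step: 39, 27, 15, 3 → -9.
Column w: +1 each step; -42, -41, -40, -39 → -38.
Putting it together: 25  -9  -38.

25  -9  -38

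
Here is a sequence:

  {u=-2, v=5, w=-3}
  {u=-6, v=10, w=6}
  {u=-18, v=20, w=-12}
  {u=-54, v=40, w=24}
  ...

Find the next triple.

U: ×3 each step, so -2, -6, -18, -54 → -162.
V — ×2 each step: 5, 10, 20, 40 → 80.
For the w, ×(-2) each step: -3, 6, -12, 24 → -48.
So the next triple is {u=-162, v=80, w=-48}.

{u=-162, v=80, w=-48}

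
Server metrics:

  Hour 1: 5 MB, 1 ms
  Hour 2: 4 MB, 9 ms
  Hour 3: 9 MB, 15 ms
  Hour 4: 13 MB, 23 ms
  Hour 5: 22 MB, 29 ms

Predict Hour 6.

35 MB, 37 ms

For the MB, each term is the sum of the two before it: 5, 4, 9, 13, 22 → 35.
Ms: alternating steps +8, +6, +8, +6, …, so 1, 9, 15, 23, 29 → 37.
Combining the parts gives 35 MB, 37 ms.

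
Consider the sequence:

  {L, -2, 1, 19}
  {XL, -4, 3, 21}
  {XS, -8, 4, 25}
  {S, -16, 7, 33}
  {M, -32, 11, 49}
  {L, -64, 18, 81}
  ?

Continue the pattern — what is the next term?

{XL, -128, 29, 145}

Size goes L, XL, XS, S, M, L → XL (repeats L → XL → XS → S → M).
Second slot goes -2, -4, -8, -16, -32, -64 → -128 (×2 each step).
Third slot — each term is the sum of the two before it: 1, 3, 4, 7, 11, 18 → 29.
For the fourth slot, together with the second slot always sums to 17: 19, 21, 25, 33, 49, 81 → 145.
Putting it together: {XL, -128, 29, 145}.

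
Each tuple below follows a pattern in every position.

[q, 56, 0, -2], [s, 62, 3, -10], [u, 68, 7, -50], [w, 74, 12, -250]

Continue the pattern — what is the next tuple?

[y, 80, 18, -1250]

Letter: letters move forward 2 places in the alphabet, so q, s, u, w → y.
Second entry: 56, 62, 68, 74 → 80 (+6 each step).
Third entry: 0, 3, 7, 12 → 18 (differences are 3, 4, 5, … (increasing by 1 each time)).
For the fourth entry, ×5 each step: -2, -10, -50, -250 → -1250.
Putting it together: [y, 80, 18, -1250].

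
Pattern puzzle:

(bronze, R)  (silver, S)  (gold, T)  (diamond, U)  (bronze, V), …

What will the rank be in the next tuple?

Rank — repeats bronze → silver → gold → diamond: bronze, silver, gold, diamond, bronze → silver.
Letter: letters move forward 1 place in the alphabet, so R, S, T, U, V → W.

silver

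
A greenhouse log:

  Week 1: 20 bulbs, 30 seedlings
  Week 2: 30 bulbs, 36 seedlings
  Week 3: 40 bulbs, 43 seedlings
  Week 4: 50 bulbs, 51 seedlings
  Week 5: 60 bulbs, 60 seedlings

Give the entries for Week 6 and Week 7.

Bulbs: +10 each step, so 20, 30, 40, 50, 60 → 70 → 80.
Seedlings — differences are 6, 7, 8, … (increasing by 1 each time): 30, 36, 43, 51, 60 → 70 → 81.
Putting the parts together: 70 bulbs, 70 seedlings and then 80 bulbs, 81 seedlings.

70 bulbs, 70 seedlings; 80 bulbs, 81 seedlings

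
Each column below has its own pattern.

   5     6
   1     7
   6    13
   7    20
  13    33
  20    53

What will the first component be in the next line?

33

First component: each term is the sum of the two before it; 5, 1, 6, 7, 13, 20 → 33.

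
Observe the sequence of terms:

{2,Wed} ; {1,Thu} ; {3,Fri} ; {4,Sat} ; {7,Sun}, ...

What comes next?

First coordinate: 2, 1, 3, 4, 7 → 11 (each term is the sum of the two before it).
Day: runs through the weekdays Mon→Sun; Wed, Thu, Fri, Sat, Sun → Mon.
Putting it together: {11,Mon}.

{11,Mon}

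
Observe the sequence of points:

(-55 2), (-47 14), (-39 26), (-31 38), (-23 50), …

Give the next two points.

(-15 62), (-7 74)

First entry: -55, -47, -39, -31, -23 → -15 → -7 (+8 each step).
Second entry: 2, 14, 26, 38, 50 → 62 → 74 (+12 each step).
So the next two points are (-15 62) and (-7 74).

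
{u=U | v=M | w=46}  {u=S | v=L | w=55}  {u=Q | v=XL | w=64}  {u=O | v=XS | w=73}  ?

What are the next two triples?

{u=M | v=S | w=82}, {u=K | v=M | w=91}

For the u, letters move back 2 places in the alphabet: U, S, Q, O → M → K.
V: runs through clothing sizes XS→XL; M, L, XL, XS → S → M.
For the w, +9 each step: 46, 55, 64, 73 → 82 → 91.
Putting the parts together: {u=M | v=S | w=82} and then {u=K | v=M | w=91}.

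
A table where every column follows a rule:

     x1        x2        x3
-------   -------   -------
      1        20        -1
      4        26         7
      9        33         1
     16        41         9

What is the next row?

Column x1 goes 1, 4, 9, 16 → 25 (perfect squares: 1², 2², 3², …).
Column x2 goes 20, 26, 33, 41 → 50 (differences are 6, 7, 8, … (increasing by 1 each time)).
Column x3: -1, 7, 1, 9 → 3 (alternating steps +8, −6, +8, −6, …).
So the next row is 25  50  3.

25  50  3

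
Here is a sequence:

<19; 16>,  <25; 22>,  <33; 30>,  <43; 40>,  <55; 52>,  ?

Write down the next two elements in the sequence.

For the first part, differences are 6, 8, 10, … (increasing by 2 each time): 19, 25, 33, 43, 55 → 69 → 85.
Second part goes 16, 22, 30, 40, 52 → 66 → 82 (always 3 less than the first part).
So the next two elements are <69; 66> and <85; 82>.

<69; 66>, <85; 82>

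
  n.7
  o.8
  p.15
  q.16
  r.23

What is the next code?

s.24

Letter — letters move forward 1 place in the alphabet: n, o, p, q, r → s.
For the second component, alternating steps +1, +7, +1, +7, …: 7, 8, 15, 16, 23 → 24.
So the next code is s.24.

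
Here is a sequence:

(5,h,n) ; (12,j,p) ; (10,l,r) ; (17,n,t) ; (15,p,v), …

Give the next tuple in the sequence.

First entry: alternating steps +7, −2, +7, −2, …, so 5, 12, 10, 17, 15 → 22.
For the first letter, letters move forward 2 places in the alphabet: h, j, l, n, p → r.
Second letter: letters move forward 2 places in the alphabet; n, p, r, t, v → x.
Combining the parts gives (22,r,x).

(22,r,x)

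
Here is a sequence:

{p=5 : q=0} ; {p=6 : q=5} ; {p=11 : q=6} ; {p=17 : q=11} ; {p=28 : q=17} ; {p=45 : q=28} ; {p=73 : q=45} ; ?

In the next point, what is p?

P goes 5, 6, 11, 17, 28, 45, 73 → 118 (each term is the sum of the two before it).

118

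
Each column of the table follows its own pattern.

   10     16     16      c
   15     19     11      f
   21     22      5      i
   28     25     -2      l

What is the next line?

36  28  -10  o

First component goes 10, 15, 21, 28 → 36 (differences are 5, 6, 7, … (increasing by 1 each time)).
Second component: +3 each step; 16, 19, 22, 25 → 28.
Third component goes 16, 11, 5, -2 → -10 (together with the first component always sums to 26).
Letter goes c, f, i, l → o (letters move forward 3 places in the alphabet).
So the next line is 36  28  -10  o.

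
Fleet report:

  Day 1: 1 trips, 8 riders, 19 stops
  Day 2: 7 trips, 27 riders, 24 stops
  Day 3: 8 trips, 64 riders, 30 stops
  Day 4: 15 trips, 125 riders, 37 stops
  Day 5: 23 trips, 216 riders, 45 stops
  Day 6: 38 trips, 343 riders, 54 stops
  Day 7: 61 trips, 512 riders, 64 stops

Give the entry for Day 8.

Trips — each term is the sum of the two before it: 1, 7, 8, 15, 23, 38, 61 → 99.
Riders: 8, 27, 64, 125, 216, 343, 512 → 729 (perfect cubes: 2³, 3³, 4³, …).
Stops: differences are 5, 6, 7, … (increasing by 1 each time), so 19, 24, 30, 37, 45, 54, 64 → 75.
Combining the parts gives 99 trips, 729 riders, 75 stops.

99 trips, 729 riders, 75 stops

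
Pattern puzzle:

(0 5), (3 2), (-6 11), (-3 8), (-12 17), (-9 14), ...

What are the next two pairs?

(-18 23), (-15 20)

First part: alternating steps +3, −9, +3, −9, …, so 0, 3, -6, -3, -12, -9 → -18 → -15.
Second part — together with the first part always sums to 5: 5, 2, 11, 8, 17, 14 → 23 → 20.
Putting the parts together: (-18 23) and then (-15 20).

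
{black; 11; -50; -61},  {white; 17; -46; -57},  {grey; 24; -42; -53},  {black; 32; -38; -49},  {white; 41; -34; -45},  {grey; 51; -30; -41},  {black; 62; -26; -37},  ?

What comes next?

{white; 74; -22; -33}

For the shade, repeats black → white → grey: black, white, grey, black, white, grey, black → white.
Second part: differences are 6, 7, 8, … (increasing by 1 each time), so 11, 17, 24, 32, 41, 51, 62 → 74.
Third part — +4 each step: -50, -46, -42, -38, -34, -30, -26 → -22.
Fourth part: -61, -57, -53, -49, -45, -41, -37 → -33 (always 11 less than the third part).
Putting it together: {white; 74; -22; -33}.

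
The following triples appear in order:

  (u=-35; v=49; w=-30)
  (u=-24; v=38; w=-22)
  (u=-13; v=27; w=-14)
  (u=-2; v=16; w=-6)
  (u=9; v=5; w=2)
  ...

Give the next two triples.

(u=20; v=-6; w=10), (u=31; v=-17; w=18)

U: -35, -24, -13, -2, 9 → 20 → 31 (+11 each step).
V: −11 each step; 49, 38, 27, 16, 5 → -6 → -17.
W: +8 each step, so -30, -22, -14, -6, 2 → 10 → 18.
Putting the parts together: (u=20; v=-6; w=10) and then (u=31; v=-17; w=18).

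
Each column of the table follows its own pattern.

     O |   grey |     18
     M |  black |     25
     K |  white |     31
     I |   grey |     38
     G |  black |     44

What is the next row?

E  white  51

Letter: letters move back 2 places in the alphabet; O, M, K, I, G → E.
For the shade, repeats grey → black → white: grey, black, white, grey, black → white.
Third component: alternating steps +7, +6, +7, +6, …, so 18, 25, 31, 38, 44 → 51.
Putting it together: E  white  51.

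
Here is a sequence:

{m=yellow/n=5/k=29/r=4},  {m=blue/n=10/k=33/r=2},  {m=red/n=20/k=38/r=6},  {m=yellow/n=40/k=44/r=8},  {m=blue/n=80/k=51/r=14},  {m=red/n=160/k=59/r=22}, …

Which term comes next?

{m=yellow/n=320/k=68/r=36}

M goes yellow, blue, red, yellow, blue, red → yellow (repeats yellow → blue → red).
N — ×2 each step: 5, 10, 20, 40, 80, 160 → 320.
For the k, differences are 4, 5, 6, … (increasing by 1 each time): 29, 33, 38, 44, 51, 59 → 68.
For the r, each term is the sum of the two before it: 4, 2, 6, 8, 14, 22 → 36.
Combining the parts gives {m=yellow/n=320/k=68/r=36}.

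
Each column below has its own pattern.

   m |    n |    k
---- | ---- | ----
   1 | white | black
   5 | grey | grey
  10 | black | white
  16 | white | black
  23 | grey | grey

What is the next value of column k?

Column m — differences are 4, 5, 6, … (increasing by 1 each time): 1, 5, 10, 16, 23 → 31.
Column n — repeats white → grey → black: white, grey, black, white, grey → black.
Column k: black, grey, white, black, grey → white (repeats black → grey → white).

white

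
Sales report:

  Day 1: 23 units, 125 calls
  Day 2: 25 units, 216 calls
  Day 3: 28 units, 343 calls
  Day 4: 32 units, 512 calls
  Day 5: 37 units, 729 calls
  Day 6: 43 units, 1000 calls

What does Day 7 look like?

50 units, 1331 calls

Units: 23, 25, 28, 32, 37, 43 → 50 (differences are 2, 3, 4, … (increasing by 1 each time)).
Calls: perfect cubes: 5³, 6³, 7³, …, so 125, 216, 343, 512, 729, 1000 → 1331.
Combining the parts gives 50 units, 1331 calls.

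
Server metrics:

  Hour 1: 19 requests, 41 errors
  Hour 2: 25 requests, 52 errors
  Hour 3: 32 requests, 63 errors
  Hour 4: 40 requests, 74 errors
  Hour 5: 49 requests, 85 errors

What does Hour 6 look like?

59 requests, 96 errors

Requests goes 19, 25, 32, 40, 49 → 59 (differences are 6, 7, 8, … (increasing by 1 each time)).
Errors — +11 each step: 41, 52, 63, 74, 85 → 96.
So the next row is 59 requests, 96 errors.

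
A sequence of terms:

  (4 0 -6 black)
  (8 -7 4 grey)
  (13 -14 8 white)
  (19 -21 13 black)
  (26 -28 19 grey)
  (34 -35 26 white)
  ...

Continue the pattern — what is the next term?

(43 -42 34 black)

First part: differences are 4, 5, 6, … (increasing by 1 each time), so 4, 8, 13, 19, 26, 34 → 43.
Second part: 0, -7, -14, -21, -28, -35 → -42 (−7 each step).
Third part: always the previous value of the first part; -6, 4, 8, 13, 19, 26 → 34.
Shade: repeats black → grey → white, so black, grey, white, black, grey, white → black.
Putting it together: (43 -42 34 black).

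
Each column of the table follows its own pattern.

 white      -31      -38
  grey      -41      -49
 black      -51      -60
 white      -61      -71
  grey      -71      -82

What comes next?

black  -81  -93

Shade: repeats white → grey → black; white, grey, black, white, grey → black.
Second component — −10 each step: -31, -41, -51, -61, -71 → -81.
Third component goes -38, -49, -60, -71, -82 → -93 (−11 each step).
Putting it together: black  -81  -93.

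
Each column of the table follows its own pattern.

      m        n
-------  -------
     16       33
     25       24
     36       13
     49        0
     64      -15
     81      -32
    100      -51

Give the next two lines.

Column m — perfect squares: 4², 5², 6², …: 16, 25, 36, 49, 64, 81, 100 → 121 → 144.
Column n goes 33, 24, 13, 0, -15, -32, -51 → -72 → -95 (together with the column m always sums to 49).
So the next two lines are 121  -72 and 144  -95.

121  -72; 144  -95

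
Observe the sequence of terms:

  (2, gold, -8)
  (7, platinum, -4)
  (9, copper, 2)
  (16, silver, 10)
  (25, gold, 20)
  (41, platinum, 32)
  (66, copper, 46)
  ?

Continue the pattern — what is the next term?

First coordinate: each term is the sum of the two before it, so 2, 7, 9, 16, 25, 41, 66 → 107.
Metal: repeats gold → platinum → copper → silver; gold, platinum, copper, silver, gold, platinum, copper → silver.
Third coordinate: differences are 4, 6, 8, … (increasing by 2 each time); -8, -4, 2, 10, 20, 32, 46 → 62.
So the next term is (107, silver, 62).

(107, silver, 62)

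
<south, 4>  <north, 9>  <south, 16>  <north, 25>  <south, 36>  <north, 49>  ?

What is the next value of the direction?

Direction goes south, north, south, north, south, north → south (alternates south ↔ north).
For the second entry, perfect squares: 2², 3², 4², …: 4, 9, 16, 25, 36, 49 → 64.

south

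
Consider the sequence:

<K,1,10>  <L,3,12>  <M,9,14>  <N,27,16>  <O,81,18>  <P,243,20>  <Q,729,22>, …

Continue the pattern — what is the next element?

<R,2187,24>

Letter — letters move forward 1 place in the alphabet: K, L, M, N, O, P, Q → R.
Second slot: 1, 3, 9, 27, 81, 243, 729 → 2187 (×3 each step).
Third slot: +2 each step, so 10, 12, 14, 16, 18, 20, 22 → 24.
Combining the parts gives <R,2187,24>.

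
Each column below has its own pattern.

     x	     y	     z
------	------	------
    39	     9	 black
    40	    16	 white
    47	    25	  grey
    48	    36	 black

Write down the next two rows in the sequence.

Column x goes 39, 40, 47, 48 → 55 → 56 (alternating steps +1, +7, +1, +7, …).
Column y goes 9, 16, 25, 36 → 49 → 64 (perfect squares: 3², 4², 5², …).
Column z: repeats black → white → grey; black, white, grey, black → white → grey.
So the next two rows are 55  49  white and 56  64  grey.

55  49  white; 56  64  grey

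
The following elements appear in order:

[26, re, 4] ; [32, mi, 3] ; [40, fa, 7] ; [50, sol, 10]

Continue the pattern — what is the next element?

[62, la, 17]

First component: differences are 6, 8, 10, … (increasing by 2 each time), so 26, 32, 40, 50 → 62.
Note: runs through the solfège scale do→ti; re, mi, fa, sol → la.
Third component: 4, 3, 7, 10 → 17 (each term is the sum of the two before it).
Combining the parts gives [62, la, 17].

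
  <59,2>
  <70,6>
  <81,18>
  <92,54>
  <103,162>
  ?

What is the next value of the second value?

For the second value, ×3 each step: 2, 6, 18, 54, 162 → 486.

486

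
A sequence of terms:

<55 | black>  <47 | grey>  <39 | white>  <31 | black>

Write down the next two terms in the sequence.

For the first component, −8 each step: 55, 47, 39, 31 → 23 → 15.
Shade: repeats black → grey → white; black, grey, white, black → grey → white.
So the next two terms are <23 | grey> and <15 | white>.

<23 | grey>, <15 | white>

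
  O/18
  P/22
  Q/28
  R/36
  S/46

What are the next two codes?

Letter goes O, P, Q, R, S → T → U (letters move forward 1 place in the alphabet).
Second component: 18, 22, 28, 36, 46 → 58 → 72 (differences are 4, 6, 8, … (increasing by 2 each time)).
Putting the parts together: T/58 and then U/72.

T/58 then U/72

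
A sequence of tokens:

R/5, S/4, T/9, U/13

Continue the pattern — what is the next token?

Letter: letters move forward 1 place in the alphabet, so R, S, T, U → V.
Second component: each term is the sum of the two before it, so 5, 4, 9, 13 → 22.
Putting it together: V/22.

V/22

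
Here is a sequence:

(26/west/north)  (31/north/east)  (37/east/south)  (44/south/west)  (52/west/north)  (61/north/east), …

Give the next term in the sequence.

First value: differences are 5, 6, 7, … (increasing by 1 each time), so 26, 31, 37, 44, 52, 61 → 71.
First direction: west, north, east, south, west, north → east (repeats west → north → east → south).
Second direction: repeats north → east → south → west; north, east, south, west, north, east → south.
So the next term is (71/east/south).

(71/east/south)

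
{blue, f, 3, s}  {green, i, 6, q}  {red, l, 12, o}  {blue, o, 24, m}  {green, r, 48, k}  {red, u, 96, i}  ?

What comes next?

For the colour, repeats blue → green → red: blue, green, red, blue, green, red → blue.
First letter: letters move forward 3 places in the alphabet, so f, i, l, o, r, u → x.
For the third component, ×2 each step: 3, 6, 12, 24, 48, 96 → 192.
Second letter: letters move back 2 places in the alphabet, so s, q, o, m, k, i → g.
Putting it together: {blue, x, 192, g}.

{blue, x, 192, g}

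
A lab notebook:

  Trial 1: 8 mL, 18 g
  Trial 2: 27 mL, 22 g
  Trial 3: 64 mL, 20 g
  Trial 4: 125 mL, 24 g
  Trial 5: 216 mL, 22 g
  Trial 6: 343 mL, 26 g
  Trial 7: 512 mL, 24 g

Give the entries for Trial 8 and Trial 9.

729 mL, 28 g; 1000 mL, 26 g

ML goes 8, 27, 64, 125, 216, 343, 512 → 729 → 1000 (perfect cubes: 2³, 3³, 4³, …).
For the g, alternating steps +4, −2, +4, −2, …: 18, 22, 20, 24, 22, 26, 24 → 28 → 26.
So the next two records are 729 mL, 28 g and 1000 mL, 26 g.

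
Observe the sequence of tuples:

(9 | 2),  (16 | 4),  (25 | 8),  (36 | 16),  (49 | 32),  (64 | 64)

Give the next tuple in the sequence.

(81 | 128)

For the first coordinate, perfect squares: 3², 4², 5², …: 9, 16, 25, 36, 49, 64 → 81.
Second coordinate: ×2 each step; 2, 4, 8, 16, 32, 64 → 128.
Putting it together: (81 | 128).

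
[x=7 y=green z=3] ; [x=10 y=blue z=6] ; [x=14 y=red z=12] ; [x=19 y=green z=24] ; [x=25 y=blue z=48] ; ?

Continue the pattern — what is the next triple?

X: 7, 10, 14, 19, 25 → 32 (differences are 3, 4, 5, … (increasing by 1 each time)).
Y: green, blue, red, green, blue → red (repeats green → blue → red).
Z: 3, 6, 12, 24, 48 → 96 (×2 each step).
Combining the parts gives [x=32 y=red z=96].

[x=32 y=red z=96]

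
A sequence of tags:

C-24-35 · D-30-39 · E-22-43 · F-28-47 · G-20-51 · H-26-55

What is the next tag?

I-18-59

For the letter, letters move forward 1 place in the alphabet: C, D, E, F, G, H → I.
Second component goes 24, 30, 22, 28, 20, 26 → 18 (alternating steps +6, −8, +6, −8, …).
Third component goes 35, 39, 43, 47, 51, 55 → 59 (+4 each step).
Combining the parts gives I-18-59.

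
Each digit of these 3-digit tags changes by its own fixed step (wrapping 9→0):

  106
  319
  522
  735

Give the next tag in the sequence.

First digit: 1, 3, 5, 7 → 9 (+2 each step, mod 10).
Second digit: +1 each step, mod 10, so 0, 1, 2, 3 → 4.
Third digit goes 6, 9, 2, 5 → 8 (+3 each step, mod 10).
Putting it together: 948.

948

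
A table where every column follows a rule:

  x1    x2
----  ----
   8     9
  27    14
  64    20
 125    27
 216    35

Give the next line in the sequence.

343  44

Column x1: 8, 27, 64, 125, 216 → 343 (perfect cubes: 2³, 3³, 4³, …).
Column x2 — differences are 5, 6, 7, … (increasing by 1 each time): 9, 14, 20, 27, 35 → 44.
Combining the parts gives 343  44.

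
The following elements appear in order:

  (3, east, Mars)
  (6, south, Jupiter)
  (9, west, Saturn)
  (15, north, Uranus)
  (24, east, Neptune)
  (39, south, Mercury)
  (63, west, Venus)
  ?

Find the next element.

For the first component, each term is the sum of the two before it: 3, 6, 9, 15, 24, 39, 63 → 102.
Direction — repeats east → south → west → north: east, south, west, north, east, south, west → north.
Planet: runs through the planets Mercury→Neptune, so Mars, Jupiter, Saturn, Uranus, Neptune, Mercury, Venus → Earth.
Combining the parts gives (102, north, Earth).

(102, north, Earth)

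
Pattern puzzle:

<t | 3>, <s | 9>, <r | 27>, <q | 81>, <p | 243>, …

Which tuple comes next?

Letter — letters move back 1 place in the alphabet: t, s, r, q, p → o.
Second coordinate: ×3 each step, so 3, 9, 27, 81, 243 → 729.
Combining the parts gives <o | 729>.

<o | 729>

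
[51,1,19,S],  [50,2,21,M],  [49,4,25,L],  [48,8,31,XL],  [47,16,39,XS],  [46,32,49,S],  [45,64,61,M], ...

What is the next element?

[44,128,75,L]

First component: 51, 50, 49, 48, 47, 46, 45 → 44 (−1 each step).
Second component: ×2 each step, so 1, 2, 4, 8, 16, 32, 64 → 128.
For the third component, differences are 2, 4, 6, … (increasing by 2 each time): 19, 21, 25, 31, 39, 49, 61 → 75.
Size: S, M, L, XL, XS, S, M → L (repeats S → M → L → XL → XS).
Combining the parts gives [44,128,75,L].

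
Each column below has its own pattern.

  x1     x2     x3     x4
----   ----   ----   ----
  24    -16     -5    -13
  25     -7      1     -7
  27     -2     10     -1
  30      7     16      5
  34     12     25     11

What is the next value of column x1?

39

Column x1: differences are 1, 2, 3, … (increasing by 1 each time), so 24, 25, 27, 30, 34 → 39.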